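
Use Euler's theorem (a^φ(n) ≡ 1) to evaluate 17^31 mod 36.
By Euler: 17^{12} ≡ 1 (mod 36) since gcd(17, 36) = 1. 31 = 2×12 + 7. So 17^{31} ≡ 17^{7} ≡ 17 (mod 36)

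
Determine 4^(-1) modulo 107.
4^(-1) ≡ 27 (mod 107). Verification: 4 × 27 = 108 ≡ 1 (mod 107)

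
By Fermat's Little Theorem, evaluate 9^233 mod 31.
By Fermat: 9^{30} ≡ 1 (mod 31). 233 ≡ 23 (mod 30). So 9^{233} ≡ 9^{23} ≡ 28 (mod 31)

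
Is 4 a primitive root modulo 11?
No

To verify, check if 4^(10/q) ≢ 1 (mod 11) for each prime divisor q of 10
Divisors of 10 = 10: [1, 2, 5, 10]
  4^(10/2) = 4^5 ≡ 1 (mod 11)
  4^(10/5) = 4^2 ≡ 5 (mod 11)
Conclusion: 4 is not a primitive root modulo 11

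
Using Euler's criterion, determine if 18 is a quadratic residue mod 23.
By Euler's criterion: 18^{11} ≡ 1 (mod 23). Since this equals 1, 18 is a QR.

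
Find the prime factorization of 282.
2 × 3 × 47

Divide by primes starting from smallest:
282 ÷ 2 = 141
141 ÷ 3 = 47
47 ÷ 47 = 1

282 = 2 × 3 × 47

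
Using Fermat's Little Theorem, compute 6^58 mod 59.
By Fermat's Little Theorem, 6^{58} ≡ 1 (mod 59) since 59 is prime and gcd(6, 59) = 1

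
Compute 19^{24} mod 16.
1

Using successive squaring:
Binary expansion of 24: 11000
Powers of 19 mod 16 (each is the square of the previous):
  19^1 ≡ 3 (mod 16)
  19^2 ≡ 3² = 9 ≡ 9 (mod 16)
  19^4 ≡ 9² = 81 ≡ 1 (mod 16)
  19^8 ≡ 1² = 1 ≡ 1 (mod 16)
  19^16 ≡ 1² = 1 ≡ 1 (mod 16)
24 = 16 + 8, so 19^24 = 19^16 × 19^8 ≡ 1 × 1 (mod 16)
Multiplying step by step:
  1 × 1 = 1 ≡ 1 (mod 16)
Result: 19^24 ≡ 1 (mod 16)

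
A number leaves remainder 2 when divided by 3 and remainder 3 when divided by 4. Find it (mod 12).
M = 3 × 4 = 12. M₁ = 4, y₁ ≡ 1 (mod 3). M₂ = 3, y₂ ≡ 3 (mod 4). n = 2×4×1 + 3×3×3 ≡ 11 (mod 12)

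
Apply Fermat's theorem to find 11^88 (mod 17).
By Fermat: 11^{16} ≡ 1 (mod 17). 88 = 5×16 + 8. So 11^{88} ≡ 11^{8} ≡ 16 (mod 17)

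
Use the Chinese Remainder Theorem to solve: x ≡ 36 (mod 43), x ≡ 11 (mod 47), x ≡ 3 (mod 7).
2831

Using the Chinese Remainder Theorem:
M = product of moduli = 14147
For equation 1: M_1 = 329, 329 ≡ 28 (mod 43), inverse of 329 mod 43 is 20 (check: 28 × 20 = 560 ≡ 1 (mod 43))
For equation 2: M_2 = 301, 301 ≡ 19 (mod 47), inverse of 301 mod 47 is 5 (check: 19 × 5 = 95 ≡ 1 (mod 47))
For equation 3: M_3 = 2021, 2021 ≡ 5 (mod 7), inverse of 2021 mod 7 is 3 (check: 5 × 3 = 15 ≡ 1 (mod 7))
Combine: x ≡ Σ r_i×M_i×(M_i⁻¹ mod m_i) = 36×329×20 + 11×301×5 + 3×2021×3 = 236880 + 16555 + 18189 = 271624
271624 mod 14147 = 2831
x ≡ 2831 (mod 14147)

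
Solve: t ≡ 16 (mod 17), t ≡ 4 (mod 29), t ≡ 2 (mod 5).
M = 17 × 29 × 5 = 2465. M₁ = 145, y₁ ≡ 2 (mod 17). M₂ = 85, y₂ ≡ 14 (mod 29). M₃ = 493, y₃ ≡ 2 (mod 5). t = 16×145×2 + 4×85×14 + 2×493×2 ≡ 1512 (mod 2465)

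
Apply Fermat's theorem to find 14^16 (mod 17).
By Fermat's Little Theorem, 14^{16} ≡ 1 (mod 17) since 17 is prime and gcd(14, 17) = 1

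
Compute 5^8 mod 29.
8 = 8 (binary 1000). Repeated squaring mod 29: 5^1 ≡ 5; 5^2 ≡ 5² = 25 ≡ 25; 5^4 ≡ 25² = 625 ≡ 16; 5^8 ≡ 16² = 256 ≡ 24. So 5^8 ≡ 24 (mod 29).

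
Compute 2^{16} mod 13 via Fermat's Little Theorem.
3

By Fermat's Little Theorem, a^(p-1) ≡ 1 (mod p) for prime p and gcd(a, p) = 1
Here p = 13, so 2^12 ≡ 1 (mod 13)
We can reduce the exponent: 16 mod 12 = 4
So 2^16 ≡ 2^4 (mod 13)
Computing: 2^4 mod 13 = 3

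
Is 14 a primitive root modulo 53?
Yes

To verify, check if 14^(52/q) ≢ 1 (mod 53) for each prime divisor q of 52
Divisors of 52 = 52: [1, 2, 4, 13, 26, 52]
  14^(52/2) = 14^26 ≡ 52 (mod 53)
  14^(52/13) = 14^4 ≡ 44 (mod 53)
Conclusion: 14 is a primitive root modulo 53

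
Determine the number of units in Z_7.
6

Prime factorization: 7 = 7
Using the formula φ(n) = n × Π(1 - 1/p) for each prime factor p:
φ(7) = 7 × (1 - 1/7)
φ(7) = 6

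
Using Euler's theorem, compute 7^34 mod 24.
By Euler: 7^{8} ≡ 1 (mod 24) since gcd(7, 24) = 1. 34 = 4×8 + 2. So 7^{34} ≡ 7^{2} ≡ 1 (mod 24)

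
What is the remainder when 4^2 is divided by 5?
2 = 2 (binary 10). Repeated squaring mod 5: 4^1 ≡ 4; 4^2 ≡ 4² = 16 ≡ 1. So 4^2 ≡ 1 (mod 5).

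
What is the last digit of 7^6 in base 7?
7 ≡ 0 (mod 7). 6 = 4 + 2 (binary 110). Repeated squaring mod 7: 0^1 ≡ 0; 0^2 ≡ 0² = 0 ≡ 0; 0^4 ≡ 0² = 0 ≡ 0. Multiply: 7^6 ≡ 0^4 × 0^2 ≡ 0 × 0 (mod 7): 0 × 0 = 0 ≡ 0. So 7^6 ≡ 0 (mod 7).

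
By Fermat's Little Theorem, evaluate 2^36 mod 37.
By Fermat's Little Theorem, 2^{36} ≡ 1 (mod 37) since 37 is prime and gcd(2, 37) = 1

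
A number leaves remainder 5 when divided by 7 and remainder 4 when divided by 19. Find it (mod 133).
M = 7 × 19 = 133. M₁ = 19, y₁ ≡ 3 (mod 7). M₂ = 7, y₂ ≡ 11 (mod 19). n = 5×19×3 + 4×7×11 ≡ 61 (mod 133)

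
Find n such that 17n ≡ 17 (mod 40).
1

Since gcd(17, 40) = 1 divides 17, a solution exists.
Multiply both sides by the inverse of 17 mod 40:
  17^(-1) mod 40 = 33
  x ≡ 33 × 17 ≡ 561 ≡ 1 (mod 40)
Verification: 17 × 1 = 17 = 0 × 40 + 17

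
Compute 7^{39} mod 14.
7

Using successive squaring:
Binary expansion of 39: 100111
Powers of 7 mod 14 (each is the square of the previous):
  7^1 ≡ 7 (mod 14)
  7^2 ≡ 7² = 49 ≡ 7 (mod 14)
  7^4 ≡ 7² = 49 ≡ 7 (mod 14)
  7^8 ≡ 7² = 49 ≡ 7 (mod 14)
  7^16 ≡ 7² = 49 ≡ 7 (mod 14)
  7^32 ≡ 7² = 49 ≡ 7 (mod 14)
39 = 32 + 4 + 2 + 1, so 7^39 = 7^32 × 7^4 × 7^2 × 7^1 ≡ 7 × 7 × 7 × 7 (mod 14)
Multiplying step by step:
  7 × 7 = 49 ≡ 7 (mod 14)
  7 × 7 = 49 ≡ 7 (mod 14)
  7 × 7 = 49 ≡ 7 (mod 14)
Result: 7^39 ≡ 7 (mod 14)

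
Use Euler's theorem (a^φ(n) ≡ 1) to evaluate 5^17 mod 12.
By Euler: 5^{4} ≡ 1 (mod 12) since gcd(5, 12) = 1. 17 = 4×4 + 1. So 5^{17} ≡ 5^{1} ≡ 5 (mod 12)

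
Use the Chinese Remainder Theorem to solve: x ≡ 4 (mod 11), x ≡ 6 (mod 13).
136

Using the Chinese Remainder Theorem:
M = product of moduli = 143
For equation 1: M_1 = 13, 13 ≡ 2 (mod 11), inverse of 13 mod 11 is 6 (check: 2 × 6 = 12 ≡ 1 (mod 11))
For equation 2: M_2 = 11, 11 ≡ 11 (mod 13), inverse of 11 mod 13 is 6 (check: 11 × 6 = 66 ≡ 1 (mod 13))
Combine: x ≡ Σ r_i×M_i×(M_i⁻¹ mod m_i) = 4×13×6 + 6×11×6 = 312 + 396 = 708
708 mod 143 = 136
x ≡ 136 (mod 143)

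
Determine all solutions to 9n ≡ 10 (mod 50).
40

Since gcd(9, 50) = 1 divides 10, a solution exists.
Multiply both sides by the inverse of 9 mod 50:
  9^(-1) mod 50 = 39
  x ≡ 39 × 10 ≡ 390 ≡ 40 (mod 50)
Verification: 9 × 40 = 360 = 7 × 50 + 10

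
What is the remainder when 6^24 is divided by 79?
Using repeated squaring. 24 = 16 + 8 (binary 11000). Repeated squaring mod 79: 6^1 ≡ 6; 6^2 ≡ 6² = 36 ≡ 36; 6^4 ≡ 36² = 1296 ≡ 32; 6^8 ≡ 32² = 1024 ≡ 76; 6^16 ≡ 76² = 5776 ≡ 9. Multiply: 6^24 = 6^16 × 6^8 ≡ 9 × 76 (mod 79): 9 × 76 = 684 ≡ 52. So 6^24 ≡ 52 (mod 79).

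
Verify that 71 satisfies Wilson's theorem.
(70)! mod 71 = 70. Since this equals -1 (mod 71), Wilson confirms 71 is prime.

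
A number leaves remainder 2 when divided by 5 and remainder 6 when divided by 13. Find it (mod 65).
M = 5 × 13 = 65. M₁ = 13, y₁ ≡ 2 (mod 5). M₂ = 5, y₂ ≡ 8 (mod 13). x = 2×13×2 + 6×5×8 ≡ 32 (mod 65)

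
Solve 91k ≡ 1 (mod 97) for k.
16

Using Extended Euclidean Algorithm:
gcd(91, 97) = 1
Bezout coefficients: 91 × 16 + 97 × -15 = 1
So 91 × 16 ≡ 1 (mod 97)
The inverse is 16 mod 97 = 16
Verification: 91 × 16 = 1456 = 15 × 97 + 1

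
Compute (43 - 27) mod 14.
2

(43 - 27) = 16
16 mod 14 = 2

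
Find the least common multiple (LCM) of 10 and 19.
190

First find GCD(10, 19) using the Euclidean algorithm:
10 = 0 × 19 + 10
19 = 1 × 10 + 9
10 = 1 × 9 + 1
9 = 9 × 1 + 0
GCD(10, 19) = 1

LCM formula: LCM(a, b) = (a × b) / GCD(a, b)
LCM(10, 19) = (10 × 19) / 1
LCM(10, 19) = 190 / 1
LCM(10, 19) = 190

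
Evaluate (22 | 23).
(22/23) = 22^{11} mod 23 = -1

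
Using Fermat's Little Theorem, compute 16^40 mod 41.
By Fermat's Little Theorem, 16^{40} ≡ 1 (mod 41) since 41 is prime and gcd(16, 41) = 1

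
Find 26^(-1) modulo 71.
41

Using Extended Euclidean Algorithm:
gcd(26, 71) = 1
Bezout coefficients: 26 × -30 + 71 × 11 = 1
So 26 × -30 ≡ 1 (mod 71)
The inverse is -30 mod 71 = 41
Verification: 26 × 41 = 1066 = 15 × 71 + 1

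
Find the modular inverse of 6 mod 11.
6^(-1) ≡ 2 (mod 11). Verification: 6 × 2 = 12 ≡ 1 (mod 11)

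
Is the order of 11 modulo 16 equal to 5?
No, the actual order is 4, not 5.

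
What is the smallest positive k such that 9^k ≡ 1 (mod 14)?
Powers of 9 mod 14: 9^1≡9, 9^2≡11, 9^3≡1. Order = 3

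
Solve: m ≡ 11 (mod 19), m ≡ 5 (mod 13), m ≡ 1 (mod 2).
M = 19 × 13 × 2 = 494. M₁ = 26, y₁ ≡ 11 (mod 19). M₂ = 38, y₂ ≡ 12 (mod 13). M₃ = 247, y₃ ≡ 1 (mod 2). m = 11×26×11 + 5×38×12 + 1×247×1 ≡ 239 (mod 494)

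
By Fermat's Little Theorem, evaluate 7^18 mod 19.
By Fermat's Little Theorem, 7^{18} ≡ 1 (mod 19) since 19 is prime and gcd(7, 19) = 1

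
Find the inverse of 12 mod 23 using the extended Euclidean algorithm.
Extended GCD: 12(2) + 23(-1) = 1. So 12^(-1) ≡ 2 ≡ 2 (mod 23). Verify: 12 × 2 = 24 ≡ 1 (mod 23)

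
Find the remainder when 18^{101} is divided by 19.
By Fermat: 18^{18} ≡ 1 (mod 19). 101 = 5×18 + 11. So 18^{101} ≡ 18^{11} ≡ 18 (mod 19)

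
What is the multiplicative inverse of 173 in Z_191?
173^(-1) ≡ 53 (mod 191). Verification: 173 × 53 = 9169 ≡ 1 (mod 191)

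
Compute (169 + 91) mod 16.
4

(169 + 91) = 260
260 mod 16 = 4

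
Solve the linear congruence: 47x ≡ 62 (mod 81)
22

Since gcd(47, 81) = 1 divides 62, a solution exists.
Multiply both sides by the inverse of 47 mod 81:
  47^(-1) mod 81 = 50
  x ≡ 50 × 62 ≡ 3100 ≡ 22 (mod 81)
Verification: 47 × 22 = 1034 = 12 × 81 + 62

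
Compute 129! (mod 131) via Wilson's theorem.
(130)! = (129)! × (130) ≡ -1 (mod 131). So (129)! ≡ -1 × (130)^(-1) ≡ (-1)×(-1) = 1 (mod 131)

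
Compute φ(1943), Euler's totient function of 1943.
1848

Prime factorization: 1943 = 29 × 67
Using the formula φ(n) = n × Π(1 - 1/p) for each prime factor p:
φ(1943) = 1943 × (1 - 1/29) × (1 - 1/67)
φ(1943) = 1848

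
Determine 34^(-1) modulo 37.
34^(-1) ≡ 12 (mod 37). Verification: 34 × 12 = 408 ≡ 1 (mod 37)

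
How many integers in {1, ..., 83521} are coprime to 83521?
78608

Prime factorization: 83521 = 17^4
Using the formula φ(n) = n × Π(1 - 1/p) for each prime factor p:
φ(83521) = 83521 × (1 - 1/17)
φ(83521) = 78608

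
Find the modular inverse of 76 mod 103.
76^(-1) ≡ 61 (mod 103). Verification: 76 × 61 = 4636 ≡ 1 (mod 103)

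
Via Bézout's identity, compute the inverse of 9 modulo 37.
Extended GCD: 9(-4) + 37(1) = 1. So 9^(-1) ≡ 33 ≡ 33 (mod 37). Verify: 9 × 33 = 297 ≡ 1 (mod 37)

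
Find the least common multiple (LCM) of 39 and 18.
234

First find GCD(39, 18) using the Euclidean algorithm:
39 = 2 × 18 + 3
18 = 6 × 3 + 0
GCD(39, 18) = 3

LCM formula: LCM(a, b) = (a × b) / GCD(a, b)
LCM(39, 18) = (39 × 18) / 3
LCM(39, 18) = 702 / 3
LCM(39, 18) = 234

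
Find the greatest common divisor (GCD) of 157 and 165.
1

Using the Euclidean algorithm:
157 = 0 × 165 + 157
165 = 1 × 157 + 8
157 = 19 × 8 + 5
8 = 1 × 5 + 3
5 = 1 × 3 + 2
3 = 1 × 2 + 1
2 = 2 × 1 + 0

GCD(157, 165) = 1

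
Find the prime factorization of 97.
97

Divide by primes starting from smallest:
97 ÷ 97 = 1

97 = 97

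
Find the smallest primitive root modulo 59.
2

A primitive root g modulo p has order p-1 = 58
Prime divisors of 58: [2, 29]
g is a primitive root iff g^(58/q) ≢ 1 (mod 59) for each prime divisor q
Testing small values:
  g = 2: 2^29 ≡ 58, 2^2 ≡ 4 (mod 59) → none is 1, primitive root!
The smallest primitive root is 2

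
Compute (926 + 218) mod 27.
10

(926 + 218) = 1144
1144 mod 27 = 10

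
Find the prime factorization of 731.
17 × 43

Divide by primes starting from smallest:
731 ÷ 17 = 43
43 ÷ 43 = 1

731 = 17 × 43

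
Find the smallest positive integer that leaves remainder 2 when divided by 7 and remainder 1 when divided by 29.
M = 7 × 29 = 203. M₁ = 29, y₁ ≡ 1 (mod 7). M₂ = 7, y₂ ≡ 25 (mod 29). y = 2×29×1 + 1×7×25 ≡ 30 (mod 203). The smallest positive such number is 30.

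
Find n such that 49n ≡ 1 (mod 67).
49^(-1) ≡ 26 (mod 67). Verification: 49 × 26 = 1274 ≡ 1 (mod 67)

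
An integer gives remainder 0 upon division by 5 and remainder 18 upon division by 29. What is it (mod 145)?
M = 5 × 29 = 145. M₁ = 29, y₁ ≡ 4 (mod 5). M₂ = 5, y₂ ≡ 6 (mod 29). x = 0×29×4 + 18×5×6 ≡ 105 (mod 145). The smallest positive such number is 105.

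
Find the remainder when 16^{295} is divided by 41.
By Fermat: 16^{40} ≡ 1 (mod 41). 295 = 7×40 + 15. So 16^{295} ≡ 16^{15} ≡ 1 (mod 41)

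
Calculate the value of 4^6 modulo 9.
6 = 4 + 2 (binary 110). Repeated squaring mod 9: 4^1 ≡ 4; 4^2 ≡ 4² = 16 ≡ 7; 4^4 ≡ 7² = 49 ≡ 4. Multiply: 4^6 = 4^4 × 4^2 ≡ 4 × 7 (mod 9): 4 × 7 = 28 ≡ 1. So 4^6 ≡ 1 (mod 9).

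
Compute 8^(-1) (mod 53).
20

Using Extended Euclidean Algorithm:
gcd(8, 53) = 1
Bezout coefficients: 8 × 20 + 53 × -3 = 1
So 8 × 20 ≡ 1 (mod 53)
The inverse is 20 mod 53 = 20
Verification: 8 × 20 = 160 = 3 × 53 + 1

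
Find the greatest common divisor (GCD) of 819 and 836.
1

Using the Euclidean algorithm:
819 = 0 × 836 + 819
836 = 1 × 819 + 17
819 = 48 × 17 + 3
17 = 5 × 3 + 2
3 = 1 × 2 + 1
2 = 2 × 1 + 0

GCD(819, 836) = 1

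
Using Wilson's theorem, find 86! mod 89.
(88)! = (86)! × (87) × (88) ≡ -1 (mod 89). So (86)! ≡ -1 × [(88)(87)]^(-1) ≡ 44 (mod 89)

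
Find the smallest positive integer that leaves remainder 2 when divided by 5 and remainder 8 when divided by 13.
M = 5 × 13 = 65. M₁ = 13, y₁ ≡ 2 (mod 5). M₂ = 5, y₂ ≡ 8 (mod 13). y = 2×13×2 + 8×5×8 ≡ 47 (mod 65). The smallest positive such number is 47.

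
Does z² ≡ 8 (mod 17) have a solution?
By Euler's criterion: 8^{8} ≡ 1 (mod 17). Since this equals 1, 8 is a QR.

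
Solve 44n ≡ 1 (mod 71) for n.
21

Using Extended Euclidean Algorithm:
gcd(44, 71) = 1
Bezout coefficients: 44 × 21 + 71 × -13 = 1
So 44 × 21 ≡ 1 (mod 71)
The inverse is 21 mod 71 = 21
Verification: 44 × 21 = 924 = 13 × 71 + 1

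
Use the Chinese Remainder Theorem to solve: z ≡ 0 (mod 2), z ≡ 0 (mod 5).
M = 2 × 5 = 10. M₁ = 5, y₁ ≡ 1 (mod 2). M₂ = 2, y₂ ≡ 3 (mod 5). z = 0×5×1 + 0×2×3 ≡ 0 (mod 10)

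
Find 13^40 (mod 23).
Using Fermat: 13^{22} ≡ 1 (mod 23). 40 ≡ 18 (mod 22). So 13^{40} ≡ 13^{18} ≡ 9 (mod 23)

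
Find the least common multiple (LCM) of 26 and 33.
858

First find GCD(26, 33) using the Euclidean algorithm:
26 = 0 × 33 + 26
33 = 1 × 26 + 7
26 = 3 × 7 + 5
7 = 1 × 5 + 2
5 = 2 × 2 + 1
2 = 2 × 1 + 0
GCD(26, 33) = 1

LCM formula: LCM(a, b) = (a × b) / GCD(a, b)
LCM(26, 33) = (26 × 33) / 1
LCM(26, 33) = 858 / 1
LCM(26, 33) = 858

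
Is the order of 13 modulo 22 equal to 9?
No, the actual order is 10, not 9.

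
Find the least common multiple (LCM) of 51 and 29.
1479

First find GCD(51, 29) using the Euclidean algorithm:
51 = 1 × 29 + 22
29 = 1 × 22 + 7
22 = 3 × 7 + 1
7 = 7 × 1 + 0
GCD(51, 29) = 1

LCM formula: LCM(a, b) = (a × b) / GCD(a, b)
LCM(51, 29) = (51 × 29) / 1
LCM(51, 29) = 1479 / 1
LCM(51, 29) = 1479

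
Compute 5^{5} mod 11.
1

Using successive squaring:
Binary expansion of 5: 101
Powers of 5 mod 11 (each is the square of the previous):
  5^1 ≡ 5 (mod 11)
  5^2 ≡ 5² = 25 ≡ 3 (mod 11)
  5^4 ≡ 3² = 9 ≡ 9 (mod 11)
5 = 4 + 1, so 5^5 = 5^4 × 5^1 ≡ 9 × 5 (mod 11)
Multiplying step by step:
  9 × 5 = 45 ≡ 1 (mod 11)
Result: 5^5 ≡ 1 (mod 11)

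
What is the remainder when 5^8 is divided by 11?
8 = 8 (binary 1000). Repeated squaring mod 11: 5^1 ≡ 5; 5^2 ≡ 5² = 25 ≡ 3; 5^4 ≡ 3² = 9 ≡ 9; 5^8 ≡ 9² = 81 ≡ 4. So 5^8 ≡ 4 (mod 11).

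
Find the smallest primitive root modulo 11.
p - 1 = 10 has prime divisors 2, 5. h is a primitive root mod 11 iff h^(10/q) ≢ 1 (mod 11) for each such q.
h = 2: 2^5 ≡ 10, 2^2 ≡ 4 (mod 11); none is 1, so 2 has order 10 and is a primitive root.
The smallest primitive root mod 11 is g = 2.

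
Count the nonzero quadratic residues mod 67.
For prime 67, there are (p-1)/2 = (67-1)/2 = 33 quadratic residues (excluding 0).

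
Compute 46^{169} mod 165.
61

Using successive squaring:
Binary expansion of 169: 10101001
Powers of 46 mod 165 (each is the square of the previous):
  46^1 ≡ 46 (mod 165)
  46^2 ≡ 46² = 2116 ≡ 136 (mod 165)
  46^4 ≡ 136² = 18496 ≡ 16 (mod 165)
  46^8 ≡ 16² = 256 ≡ 91 (mod 165)
  46^16 ≡ 91² = 8281 ≡ 31 (mod 165)
  46^32 ≡ 31² = 961 ≡ 136 (mod 165)
  46^64 ≡ 136² = 18496 ≡ 16 (mod 165)
  46^128 ≡ 16² = 256 ≡ 91 (mod 165)
169 = 128 + 32 + 8 + 1, so 46^169 = 46^128 × 46^32 × 46^8 × 46^1 ≡ 91 × 136 × 91 × 46 (mod 165)
Multiplying step by step:
  91 × 136 = 12376 ≡ 1 (mod 165)
  1 × 91 = 91 ≡ 91 (mod 165)
  91 × 46 = 4186 ≡ 61 (mod 165)
Result: 46^169 ≡ 61 (mod 165)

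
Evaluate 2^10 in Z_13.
10 = 8 + 2 (binary 1010). Repeated squaring mod 13: 2^1 ≡ 2; 2^2 ≡ 2² = 4 ≡ 4; 2^4 ≡ 4² = 16 ≡ 3; 2^8 ≡ 3² = 9 ≡ 9. Multiply: 2^10 = 2^8 × 2^2 ≡ 9 × 4 (mod 13): 9 × 4 = 36 ≡ 10. So 2^10 ≡ 10 (mod 13).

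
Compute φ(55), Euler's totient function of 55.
40

Prime factorization: 55 = 5 × 11
Using the formula φ(n) = n × Π(1 - 1/p) for each prime factor p:
φ(55) = 55 × (1 - 1/5) × (1 - 1/11)
φ(55) = 40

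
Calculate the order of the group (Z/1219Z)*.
1144

Prime factorization: 1219 = 23 × 53
Using the formula φ(n) = n × Π(1 - 1/p) for each prime factor p:
φ(1219) = 1219 × (1 - 1/23) × (1 - 1/53)
φ(1219) = 1144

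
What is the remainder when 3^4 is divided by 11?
4 = 4 (binary 100). Repeated squaring mod 11: 3^1 ≡ 3; 3^2 ≡ 3² = 9 ≡ 9; 3^4 ≡ 9² = 81 ≡ 4. So 3^4 ≡ 4 (mod 11).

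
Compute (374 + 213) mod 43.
28

(374 + 213) = 587
587 mod 43 = 28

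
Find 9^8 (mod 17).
8 = 8 (binary 1000). Repeated squaring mod 17: 9^1 ≡ 9; 9^2 ≡ 9² = 81 ≡ 13; 9^4 ≡ 13² = 169 ≡ 16; 9^8 ≡ 16² = 256 ≡ 1. So 9^8 ≡ 1 (mod 17).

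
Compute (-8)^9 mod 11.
(-8) ≡ 3 (mod 11). 9 = 8 + 1 (binary 1001). Repeated squaring mod 11: 3^1 ≡ 3; 3^2 ≡ 3² = 9 ≡ 9; 3^4 ≡ 9² = 81 ≡ 4; 3^8 ≡ 4² = 16 ≡ 5. Multiply: (-8)^9 ≡ 3^8 × 3^1 ≡ 5 × 3 (mod 11): 5 × 3 = 15 ≡ 4. So (-8)^9 ≡ 4 (mod 11).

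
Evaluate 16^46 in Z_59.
Using repeated squaring. 46 = 32 + 8 + 4 + 2 (binary 101110). Repeated squaring mod 59: 16^1 ≡ 16; 16^2 ≡ 16² = 256 ≡ 20; 16^4 ≡ 20² = 400 ≡ 46; 16^8 ≡ 46² = 2116 ≡ 51; 16^16 ≡ 51² = 2601 ≡ 5; 16^32 ≡ 5² = 25 ≡ 25. Multiply: 16^46 = 16^32 × 16^8 × 16^4 × 16^2 ≡ 25 × 51 × 46 × 20 (mod 59): 25 × 51 = 1275 ≡ 36; 36 × 46 = 1656 ≡ 4; 4 × 20 = 80 ≡ 21. So 16^46 ≡ 21 (mod 59).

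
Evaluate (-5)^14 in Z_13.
Using Fermat: (-5)^{12} ≡ 1 (mod 13). 14 ≡ 2 (mod 12). So (-5)^{14} ≡ (-5)^{2} ≡ 12 (mod 13)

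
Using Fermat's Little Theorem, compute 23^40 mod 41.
By Fermat's Little Theorem, 23^{40} ≡ 1 (mod 41) since 41 is prime and gcd(23, 41) = 1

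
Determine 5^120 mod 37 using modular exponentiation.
Using Fermat: 5^{36} ≡ 1 (mod 37). 120 ≡ 12 (mod 36). So 5^{120} ≡ 5^{12} ≡ 10 (mod 37)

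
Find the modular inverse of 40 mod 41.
40^(-1) ≡ 40 (mod 41). Verification: 40 × 40 = 1600 ≡ 1 (mod 41)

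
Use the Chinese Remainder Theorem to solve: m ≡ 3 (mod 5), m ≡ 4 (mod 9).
M = 5 × 9 = 45. M₁ = 9, y₁ ≡ 4 (mod 5). M₂ = 5, y₂ ≡ 2 (mod 9). m = 3×9×4 + 4×5×2 ≡ 13 (mod 45)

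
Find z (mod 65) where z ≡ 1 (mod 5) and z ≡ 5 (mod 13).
M = 5 × 13 = 65. M₁ = 13, y₁ ≡ 2 (mod 5). M₂ = 5, y₂ ≡ 8 (mod 13). z = 1×13×2 + 5×5×8 ≡ 31 (mod 65)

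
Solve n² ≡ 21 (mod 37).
The square roots of 21 mod 37 are 13 and 24. Verify: 13² = 169 ≡ 21 (mod 37)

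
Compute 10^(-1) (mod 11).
10^(-1) ≡ 10 (mod 11). Verification: 10 × 10 = 100 ≡ 1 (mod 11)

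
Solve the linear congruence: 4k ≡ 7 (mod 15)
13

Since gcd(4, 15) = 1 divides 7, a solution exists.
Multiply both sides by the inverse of 4 mod 15:
  4^(-1) mod 15 = 4
  x ≡ 4 × 7 ≡ 28 ≡ 13 (mod 15)
Verification: 4 × 13 = 52 = 3 × 15 + 7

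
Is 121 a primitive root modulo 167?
p - 1 = 166 has prime divisors 2, 83. Check 121^(166/q) mod 167 for each: 121^(166/2) = 121^83 ≡ 1, 121^(166/83) = 121^2 ≡ 112 (mod 167). Since 121^83 ≡ 1 (mod 167), the order of 121 divides 83 (in fact the order is 83) ≠ 166, so it is not a primitive root.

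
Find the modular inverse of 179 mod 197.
179^(-1) ≡ 186 (mod 197). Verification: 179 × 186 = 33294 ≡ 1 (mod 197)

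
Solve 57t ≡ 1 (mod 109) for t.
44

Using Extended Euclidean Algorithm:
gcd(57, 109) = 1
Bezout coefficients: 57 × 44 + 109 × -23 = 1
So 57 × 44 ≡ 1 (mod 109)
The inverse is 44 mod 109 = 44
Verification: 57 × 44 = 2508 = 23 × 109 + 1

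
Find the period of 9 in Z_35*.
Powers of 9 mod 35: 9^1≡9, 9^2≡11, 9^3≡29, 9^4≡16, 9^5≡4, 9^6≡1. Order = 6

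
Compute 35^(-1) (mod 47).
43

Using Extended Euclidean Algorithm:
gcd(35, 47) = 1
Bezout coefficients: 35 × -4 + 47 × 3 = 1
So 35 × -4 ≡ 1 (mod 47)
The inverse is -4 mod 47 = 43
Verification: 35 × 43 = 1505 = 32 × 47 + 1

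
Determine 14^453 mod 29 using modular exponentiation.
Using Fermat: 14^{28} ≡ 1 (mod 29). 453 ≡ 5 (mod 28). So 14^{453} ≡ 14^{5} ≡ 19 (mod 29)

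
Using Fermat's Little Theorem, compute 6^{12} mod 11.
3

By Fermat's Little Theorem, a^(p-1) ≡ 1 (mod p) for prime p and gcd(a, p) = 1
Here p = 11, so 6^10 ≡ 1 (mod 11)
We can reduce the exponent: 12 mod 10 = 2
So 6^12 ≡ 6^2 (mod 11)
Computing: 6^2 mod 11 = 3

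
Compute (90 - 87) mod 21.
3

(90 - 87) = 3
3 mod 21 = 3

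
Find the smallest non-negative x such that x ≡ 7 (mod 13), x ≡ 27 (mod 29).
85

Using the Chinese Remainder Theorem:
M = product of moduli = 377
For equation 1: M_1 = 29, 29 ≡ 3 (mod 13), inverse of 29 mod 13 is 9 (check: 3 × 9 = 27 ≡ 1 (mod 13))
For equation 2: M_2 = 13, 13 ≡ 13 (mod 29), inverse of 13 mod 29 is 9 (check: 13 × 9 = 117 ≡ 1 (mod 29))
Combine: x ≡ Σ r_i×M_i×(M_i⁻¹ mod m_i) = 7×29×9 + 27×13×9 = 1827 + 3159 = 4986
4986 mod 377 = 85
x ≡ 85 (mod 377)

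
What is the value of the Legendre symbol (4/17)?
(4/17) = 4^{8} mod 17 = 1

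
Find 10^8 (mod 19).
8 = 8 (binary 1000). Repeated squaring mod 19: 10^1 ≡ 10; 10^2 ≡ 10² = 100 ≡ 5; 10^4 ≡ 5² = 25 ≡ 6; 10^8 ≡ 6² = 36 ≡ 17. So 10^8 ≡ 17 (mod 19).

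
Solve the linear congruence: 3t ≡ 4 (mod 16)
12

Since gcd(3, 16) = 1 divides 4, a solution exists.
Multiply both sides by the inverse of 3 mod 16:
  3^(-1) mod 16 = 11
  x ≡ 11 × 4 ≡ 44 ≡ 12 (mod 16)
Verification: 3 × 12 = 36 = 2 × 16 + 4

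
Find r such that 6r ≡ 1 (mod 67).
6^(-1) ≡ 56 (mod 67). Verification: 6 × 56 = 336 ≡ 1 (mod 67)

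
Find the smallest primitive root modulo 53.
2

A primitive root g modulo p has order p-1 = 52
Prime divisors of 52: [2, 13]
g is a primitive root iff g^(52/q) ≢ 1 (mod 53) for each prime divisor q
Testing small values:
  g = 2: 2^26 ≡ 52, 2^4 ≡ 16 (mod 53) → none is 1, primitive root!
The smallest primitive root is 2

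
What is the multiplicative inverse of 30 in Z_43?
30^(-1) ≡ 33 (mod 43). Verification: 30 × 33 = 990 ≡ 1 (mod 43)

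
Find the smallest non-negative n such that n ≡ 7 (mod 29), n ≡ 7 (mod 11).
7

Using the Chinese Remainder Theorem:
M = product of moduli = 319
For equation 1: M_1 = 11, 11 ≡ 11 (mod 29), inverse of 11 mod 29 is 8 (check: 11 × 8 = 88 ≡ 1 (mod 29))
For equation 2: M_2 = 29, 29 ≡ 7 (mod 11), inverse of 29 mod 11 is 8 (check: 7 × 8 = 56 ≡ 1 (mod 11))
Combine: n ≡ Σ r_i×M_i×(M_i⁻¹ mod m_i) = 7×11×8 + 7×29×8 = 616 + 1624 = 2240
2240 mod 319 = 7
n ≡ 7 (mod 319)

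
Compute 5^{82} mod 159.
64

Using successive squaring:
Binary expansion of 82: 1010010
Powers of 5 mod 159 (each is the square of the previous):
  5^1 ≡ 5 (mod 159)
  5^2 ≡ 5² = 25 ≡ 25 (mod 159)
  5^4 ≡ 25² = 625 ≡ 148 (mod 159)
  5^8 ≡ 148² = 21904 ≡ 121 (mod 159)
  5^16 ≡ 121² = 14641 ≡ 13 (mod 159)
  5^32 ≡ 13² = 169 ≡ 10 (mod 159)
  5^64 ≡ 10² = 100 ≡ 100 (mod 159)
82 = 64 + 16 + 2, so 5^82 = 5^64 × 5^16 × 5^2 ≡ 100 × 13 × 25 (mod 159)
Multiplying step by step:
  100 × 13 = 1300 ≡ 28 (mod 159)
  28 × 25 = 700 ≡ 64 (mod 159)
Result: 5^82 ≡ 64 (mod 159)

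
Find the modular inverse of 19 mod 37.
19^(-1) ≡ 2 (mod 37). Verification: 19 × 2 = 38 ≡ 1 (mod 37)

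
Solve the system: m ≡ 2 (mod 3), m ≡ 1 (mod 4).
M = 3 × 4 = 12. M₁ = 4, y₁ ≡ 1 (mod 3). M₂ = 3, y₂ ≡ 3 (mod 4). m = 2×4×1 + 1×3×3 ≡ 5 (mod 12)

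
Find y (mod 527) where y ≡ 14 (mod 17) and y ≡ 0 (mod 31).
M = 17 × 31 = 527. M₁ = 31, y₁ ≡ 11 (mod 17). M₂ = 17, y₂ ≡ 11 (mod 31). y = 14×31×11 + 0×17×11 ≡ 31 (mod 527)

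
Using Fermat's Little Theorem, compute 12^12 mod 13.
By Fermat's Little Theorem, 12^{12} ≡ 1 (mod 13) since 13 is prime and gcd(12, 13) = 1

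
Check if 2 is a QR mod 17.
By Euler's criterion: 2^{8} ≡ 1 (mod 17). Since this equals 1, 2 is a QR.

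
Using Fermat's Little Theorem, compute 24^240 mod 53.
By Fermat: 24^{52} ≡ 1 (mod 53). 240 = 4×52 + 32. So 24^{240} ≡ 24^{32} ≡ 28 (mod 53)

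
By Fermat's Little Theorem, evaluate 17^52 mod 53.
By Fermat's Little Theorem, 17^{52} ≡ 1 (mod 53) since 53 is prime and gcd(17, 53) = 1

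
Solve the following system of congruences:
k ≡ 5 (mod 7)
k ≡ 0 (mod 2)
12

Using the Chinese Remainder Theorem:
M = product of moduli = 14
For equation 1: M_1 = 2, 2 ≡ 2 (mod 7), inverse of 2 mod 7 is 4 (check: 2 × 4 = 8 ≡ 1 (mod 7))
For equation 2: M_2 = 7, 7 ≡ 1 (mod 2), inverse of 7 mod 2 is 1 (check: 1 × 1 = 1 ≡ 1 (mod 2))
Combine: k ≡ Σ r_i×M_i×(M_i⁻¹ mod m_i) = 5×2×4 + 0×7×1 = 40 + 0 = 40
40 mod 14 = 12
k ≡ 12 (mod 14)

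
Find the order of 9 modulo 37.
Powers of 9 mod 37: 9^1≡9, 9^2≡7, 9^3≡26, 9^4≡12, 9^5≡34, 9^6≡10, 9^7≡16, 9^8≡33, 9^9≡1. Order = 9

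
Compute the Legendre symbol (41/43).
(41/43) = 41^{21} mod 43 = 1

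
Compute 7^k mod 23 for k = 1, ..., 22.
g^1, g^2, ..., g^{22} mod 23: {7, 3, 21, 9, 17, 4, 5, 12, 15, 13, 22, 16, 20, 2, 14, 6, 19, 18, 11, 8, 10, 1}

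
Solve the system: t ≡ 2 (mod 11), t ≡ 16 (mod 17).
M = 11 × 17 = 187. M₁ = 17, y₁ ≡ 2 (mod 11). M₂ = 11, y₂ ≡ 14 (mod 17). t = 2×17×2 + 16×11×14 ≡ 101 (mod 187)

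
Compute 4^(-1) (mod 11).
3

Using Extended Euclidean Algorithm:
gcd(4, 11) = 1
Bezout coefficients: 4 × 3 + 11 × -1 = 1
So 4 × 3 ≡ 1 (mod 11)
The inverse is 3 mod 11 = 3
Verification: 4 × 3 = 12 = 1 × 11 + 1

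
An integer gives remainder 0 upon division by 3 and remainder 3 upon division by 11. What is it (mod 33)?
M = 3 × 11 = 33. M₁ = 11, y₁ ≡ 2 (mod 3). M₂ = 3, y₂ ≡ 4 (mod 11). t = 0×11×2 + 3×3×4 ≡ 3 (mod 33). The smallest positive such number is 3.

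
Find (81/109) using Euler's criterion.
(81/109) = 81^{54} mod 109 = 1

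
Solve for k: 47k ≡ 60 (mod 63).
12

Since gcd(47, 63) = 1 divides 60, a solution exists.
Multiply both sides by the inverse of 47 mod 63:
  47^(-1) mod 63 = 59
  x ≡ 59 × 60 ≡ 3540 ≡ 12 (mod 63)
Verification: 47 × 12 = 564 = 8 × 63 + 60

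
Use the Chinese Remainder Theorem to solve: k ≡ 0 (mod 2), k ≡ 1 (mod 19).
20

Using the Chinese Remainder Theorem:
M = product of moduli = 38
For equation 1: M_1 = 19, 19 ≡ 1 (mod 2), inverse of 19 mod 2 is 1 (check: 1 × 1 = 1 ≡ 1 (mod 2))
For equation 2: M_2 = 2, 2 ≡ 2 (mod 19), inverse of 2 mod 19 is 10 (check: 2 × 10 = 20 ≡ 1 (mod 19))
Combine: k ≡ Σ r_i×M_i×(M_i⁻¹ mod m_i) = 0×19×1 + 1×2×10 = 0 + 20 = 20
20 mod 38 = 20
k ≡ 20 (mod 38)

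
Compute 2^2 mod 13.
2 = 2 (binary 10). Repeated squaring mod 13: 2^1 ≡ 2; 2^2 ≡ 2² = 4 ≡ 4. So 2^2 ≡ 4 (mod 13).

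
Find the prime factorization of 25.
5^2

Divide by primes starting from smallest:
25 ÷ 5 = 5
5 ÷ 5 = 1

25 = 5^2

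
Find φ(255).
128

Prime factorization: 255 = 3 × 5 × 17
Using the formula φ(n) = n × Π(1 - 1/p) for each prime factor p:
φ(255) = 255 × (1 - 1/3) × (1 - 1/5) × (1 - 1/17)
φ(255) = 128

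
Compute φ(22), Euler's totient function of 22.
10

Prime factorization: 22 = 2 × 11
Using the formula φ(n) = n × Π(1 - 1/p) for each prime factor p:
φ(22) = 22 × (1 - 1/2) × (1 - 1/11)
φ(22) = 10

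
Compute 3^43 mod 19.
Using Fermat: 3^{18} ≡ 1 (mod 19). 43 ≡ 7 (mod 18). So 3^{43} ≡ 3^{7} ≡ 2 (mod 19)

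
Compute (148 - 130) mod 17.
1

(148 - 130) = 18
18 mod 17 = 1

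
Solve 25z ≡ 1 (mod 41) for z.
25^(-1) ≡ 23 (mod 41). Verification: 25 × 23 = 575 ≡ 1 (mod 41)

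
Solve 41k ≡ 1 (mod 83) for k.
81

Using Extended Euclidean Algorithm:
gcd(41, 83) = 1
Bezout coefficients: 41 × -2 + 83 × 1 = 1
So 41 × -2 ≡ 1 (mod 83)
The inverse is -2 mod 83 = 81
Verification: 41 × 81 = 3321 = 40 × 83 + 1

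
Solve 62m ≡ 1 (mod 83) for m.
62^(-1) ≡ 79 (mod 83). Verification: 62 × 79 = 4898 ≡ 1 (mod 83)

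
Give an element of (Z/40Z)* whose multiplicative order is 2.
19 has order 2 mod 40 since 19^{2} ≡ 1 (mod 40) and no smaller power works.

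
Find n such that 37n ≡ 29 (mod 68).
21

Since gcd(37, 68) = 1 divides 29, a solution exists.
Multiply both sides by the inverse of 37 mod 68:
  37^(-1) mod 68 = 57
  x ≡ 57 × 29 ≡ 1653 ≡ 21 (mod 68)
Verification: 37 × 21 = 777 = 11 × 68 + 29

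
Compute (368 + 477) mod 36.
17

(368 + 477) = 845
845 mod 36 = 17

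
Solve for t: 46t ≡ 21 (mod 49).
42

Since gcd(46, 49) = 1 divides 21, a solution exists.
Multiply both sides by the inverse of 46 mod 49:
  46^(-1) mod 49 = 16
  x ≡ 16 × 21 ≡ 336 ≡ 42 (mod 49)
Verification: 46 × 42 = 1932 = 39 × 49 + 21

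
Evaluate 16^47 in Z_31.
Using Fermat: 16^{30} ≡ 1 (mod 31). 47 ≡ 17 (mod 30). So 16^{47} ≡ 16^{17} ≡ 8 (mod 31)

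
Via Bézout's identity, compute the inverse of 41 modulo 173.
Extended GCD: 41(38) + 173(-9) = 1. So 41^(-1) ≡ 38 ≡ 38 (mod 173). Verify: 41 × 38 = 1558 ≡ 1 (mod 173)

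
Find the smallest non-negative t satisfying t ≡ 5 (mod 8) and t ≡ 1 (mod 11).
M = 8 × 11 = 88. M₁ = 11, y₁ ≡ 3 (mod 8). M₂ = 8, y₂ ≡ 7 (mod 11). t = 5×11×3 + 1×8×7 ≡ 45 (mod 88)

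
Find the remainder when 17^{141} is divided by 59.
By Fermat: 17^{58} ≡ 1 (mod 59). 141 = 2×58 + 25. So 17^{141} ≡ 17^{25} ≡ 41 (mod 59)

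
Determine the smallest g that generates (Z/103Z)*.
5

A primitive root g modulo p has order p-1 = 102
Prime divisors of 102: [2, 3, 17]
g is a primitive root iff g^(102/q) ≢ 1 (mod 103) for each prime divisor q
Testing small values:
  g = 2: 2^51 ≡ 1, 2^34 ≡ 46, 2^6 ≡ 64 (mod 103) → 2^51 ≡ 1, not primitive root
  g = 3: 3^51 ≡ 102, 3^34 ≡ 1, 3^6 ≡ 8 (mod 103) → 3^34 ≡ 1, not primitive root
  g = 4: 4^51 ≡ 1, 4^34 ≡ 56, 4^6 ≡ 79 (mod 103) → 4^51 ≡ 1, not primitive root
  g = 5: 5^51 ≡ 102, 5^34 ≡ 56, 5^6 ≡ 72 (mod 103) → none is 1, primitive root!
The smallest primitive root is 5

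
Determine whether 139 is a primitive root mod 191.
p - 1 = 190 has prime divisors 2, 5, 19. Check 139^(190/q) mod 191 for each: 139^(190/2) = 139^95 ≡ 190, 139^(190/5) = 139^38 ≡ 1, 139^(190/19) = 139^10 ≡ 25 (mod 191). Since 139^38 ≡ 1 (mod 191), the order of 139 divides 38 (in fact the order is 38) ≠ 190, so it is not a primitive root.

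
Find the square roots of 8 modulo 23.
The square roots of 8 mod 23 are 13 and 10. Verify: 13² = 169 ≡ 8 (mod 23)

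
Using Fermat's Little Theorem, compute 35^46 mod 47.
By Fermat's Little Theorem, 35^{46} ≡ 1 (mod 47) since 47 is prime and gcd(35, 47) = 1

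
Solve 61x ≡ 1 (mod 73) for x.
6

Using Extended Euclidean Algorithm:
gcd(61, 73) = 1
Bezout coefficients: 61 × 6 + 73 × -5 = 1
So 61 × 6 ≡ 1 (mod 73)
The inverse is 6 mod 73 = 6
Verification: 61 × 6 = 366 = 5 × 73 + 1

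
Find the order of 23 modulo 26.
Powers of 23 mod 26: 23^1≡23, 23^2≡9, 23^3≡25, 23^4≡3, 23^5≡17, 23^6≡1. Order = 6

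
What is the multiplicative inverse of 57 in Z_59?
57^(-1) ≡ 29 (mod 59). Verification: 57 × 29 = 1653 ≡ 1 (mod 59)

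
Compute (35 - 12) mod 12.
11

(35 - 12) = 23
23 mod 12 = 11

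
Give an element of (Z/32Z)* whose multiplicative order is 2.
15 has order 2 mod 32 since 15^{2} ≡ 1 (mod 32) and no smaller power works.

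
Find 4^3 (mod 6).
3 = 2 + 1 (binary 11). Repeated squaring mod 6: 4^1 ≡ 4; 4^2 ≡ 4² = 16 ≡ 4. Multiply: 4^3 = 4^2 × 4^1 ≡ 4 × 4 (mod 6): 4 × 4 = 16 ≡ 4. So 4^3 ≡ 4 (mod 6).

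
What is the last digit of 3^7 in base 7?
7 = 4 + 2 + 1 (binary 111). Repeated squaring mod 7: 3^1 ≡ 3; 3^2 ≡ 3² = 9 ≡ 2; 3^4 ≡ 2² = 4 ≡ 4. Multiply: 3^7 = 3^4 × 3^2 × 3^1 ≡ 4 × 2 × 3 (mod 7): 4 × 2 = 8 ≡ 1; 1 × 3 = 3 ≡ 3. So 3^7 ≡ 3 (mod 7).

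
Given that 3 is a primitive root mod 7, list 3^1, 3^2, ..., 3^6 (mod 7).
g^1, g^2, ..., g^{6} mod 7: {3, 2, 6, 4, 5, 1}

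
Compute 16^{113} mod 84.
4

Using successive squaring:
Binary expansion of 113: 1110001
Powers of 16 mod 84 (each is the square of the previous):
  16^1 ≡ 16 (mod 84)
  16^2 ≡ 16² = 256 ≡ 4 (mod 84)
  16^4 ≡ 4² = 16 ≡ 16 (mod 84)
  16^8 ≡ 16² = 256 ≡ 4 (mod 84)
  16^16 ≡ 4² = 16 ≡ 16 (mod 84)
  16^32 ≡ 16² = 256 ≡ 4 (mod 84)
  16^64 ≡ 4² = 16 ≡ 16 (mod 84)
113 = 64 + 32 + 16 + 1, so 16^113 = 16^64 × 16^32 × 16^16 × 16^1 ≡ 16 × 4 × 16 × 16 (mod 84)
Multiplying step by step:
  16 × 4 = 64 ≡ 64 (mod 84)
  64 × 16 = 1024 ≡ 16 (mod 84)
  16 × 16 = 256 ≡ 4 (mod 84)
Result: 16^113 ≡ 4 (mod 84)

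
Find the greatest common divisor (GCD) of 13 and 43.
1

Using the Euclidean algorithm:
13 = 0 × 43 + 13
43 = 3 × 13 + 4
13 = 3 × 4 + 1
4 = 4 × 1 + 0

GCD(13, 43) = 1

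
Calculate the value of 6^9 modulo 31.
9 = 8 + 1 (binary 1001). Repeated squaring mod 31: 6^1 ≡ 6; 6^2 ≡ 6² = 36 ≡ 5; 6^4 ≡ 5² = 25 ≡ 25; 6^8 ≡ 25² = 625 ≡ 5. Multiply: 6^9 = 6^8 × 6^1 ≡ 5 × 6 (mod 31): 5 × 6 = 30 ≡ 30. So 6^9 ≡ 30 (mod 31).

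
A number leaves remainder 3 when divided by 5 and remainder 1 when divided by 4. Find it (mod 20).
M = 5 × 4 = 20. M₁ = 4, y₁ ≡ 4 (mod 5). M₂ = 5, y₂ ≡ 1 (mod 4). y = 3×4×4 + 1×5×1 ≡ 13 (mod 20)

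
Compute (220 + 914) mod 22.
12

(220 + 914) = 1134
1134 mod 22 = 12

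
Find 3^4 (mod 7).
4 = 4 (binary 100). Repeated squaring mod 7: 3^1 ≡ 3; 3^2 ≡ 3² = 9 ≡ 2; 3^4 ≡ 2² = 4 ≡ 4. So 3^4 ≡ 4 (mod 7).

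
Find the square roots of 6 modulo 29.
The square roots of 6 mod 29 are 8 and 21. Verify: 8² = 64 ≡ 6 (mod 29)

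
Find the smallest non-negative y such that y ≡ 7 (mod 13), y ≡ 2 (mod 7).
72

Using the Chinese Remainder Theorem:
M = product of moduli = 91
For equation 1: M_1 = 7, 7 ≡ 7 (mod 13), inverse of 7 mod 13 is 2 (check: 7 × 2 = 14 ≡ 1 (mod 13))
For equation 2: M_2 = 13, 13 ≡ 6 (mod 7), inverse of 13 mod 7 is 6 (check: 6 × 6 = 36 ≡ 1 (mod 7))
Combine: y ≡ Σ r_i×M_i×(M_i⁻¹ mod m_i) = 7×7×2 + 2×13×6 = 98 + 156 = 254
254 mod 91 = 72
y ≡ 72 (mod 91)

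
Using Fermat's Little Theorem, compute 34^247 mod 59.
By Fermat: 34^{58} ≡ 1 (mod 59). 247 = 4×58 + 15. So 34^{247} ≡ 34^{15} ≡ 54 (mod 59)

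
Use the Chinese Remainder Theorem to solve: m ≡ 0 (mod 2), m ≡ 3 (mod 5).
M = 2 × 5 = 10. M₁ = 5, y₁ ≡ 1 (mod 2). M₂ = 2, y₂ ≡ 3 (mod 5). m = 0×5×1 + 3×2×3 ≡ 8 (mod 10)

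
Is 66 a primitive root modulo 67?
No

To verify, check if 66^(66/q) ≢ 1 (mod 67) for each prime divisor q of 66
Divisors of 66 = 66: [1, 2, 3, 6, 11, 22, 33, 66]
  66^(66/11) = 66^6 ≡ 1 (mod 67)
  66^(66/2) = 66^33 ≡ 66 (mod 67)
  66^(66/3) = 66^22 ≡ 1 (mod 67)
Conclusion: 66 is not a primitive root modulo 67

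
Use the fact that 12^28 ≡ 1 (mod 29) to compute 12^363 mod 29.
By Fermat: 12^{28} ≡ 1 (mod 29). 363 ≡ 27 (mod 28). So 12^{363} ≡ 12^{27} ≡ 17 (mod 29)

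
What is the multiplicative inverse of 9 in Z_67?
9^(-1) ≡ 15 (mod 67). Verification: 9 × 15 = 135 ≡ 1 (mod 67)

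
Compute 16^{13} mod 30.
16

Using successive squaring:
Binary expansion of 13: 1101
Powers of 16 mod 30 (each is the square of the previous):
  16^1 ≡ 16 (mod 30)
  16^2 ≡ 16² = 256 ≡ 16 (mod 30)
  16^4 ≡ 16² = 256 ≡ 16 (mod 30)
  16^8 ≡ 16² = 256 ≡ 16 (mod 30)
13 = 8 + 4 + 1, so 16^13 = 16^8 × 16^4 × 16^1 ≡ 16 × 16 × 16 (mod 30)
Multiplying step by step:
  16 × 16 = 256 ≡ 16 (mod 30)
  16 × 16 = 256 ≡ 16 (mod 30)
Result: 16^13 ≡ 16 (mod 30)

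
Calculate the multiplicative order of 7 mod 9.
Powers of 7 mod 9: 7^1≡7, 7^2≡4, 7^3≡1. Order = 3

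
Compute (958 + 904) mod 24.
14

(958 + 904) = 1862
1862 mod 24 = 14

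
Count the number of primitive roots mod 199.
Number of primitive roots mod 199 = φ(198) = 60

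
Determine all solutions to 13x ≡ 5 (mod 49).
23

Since gcd(13, 49) = 1 divides 5, a solution exists.
Multiply both sides by the inverse of 13 mod 49:
  13^(-1) mod 49 = 34
  x ≡ 34 × 5 ≡ 170 ≡ 23 (mod 49)
Verification: 13 × 23 = 299 = 6 × 49 + 5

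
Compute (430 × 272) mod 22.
8

(430 × 272) = 116960
116960 mod 22 = 8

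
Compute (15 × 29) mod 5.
0

(15 × 29) = 435
435 mod 5 = 0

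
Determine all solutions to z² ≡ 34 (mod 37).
The square roots of 34 mod 37 are 16 and 21. Verify: 16² = 256 ≡ 34 (mod 37)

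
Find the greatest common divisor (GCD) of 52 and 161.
1

Using the Euclidean algorithm:
52 = 0 × 161 + 52
161 = 3 × 52 + 5
52 = 10 × 5 + 2
5 = 2 × 2 + 1
2 = 2 × 1 + 0

GCD(52, 161) = 1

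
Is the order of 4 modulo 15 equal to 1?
No, the actual order is 2, not 1.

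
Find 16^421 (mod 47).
Using Fermat: 16^{46} ≡ 1 (mod 47). 421 ≡ 7 (mod 46). So 16^{421} ≡ 16^{7} ≡ 32 (mod 47)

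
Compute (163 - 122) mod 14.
13

(163 - 122) = 41
41 mod 14 = 13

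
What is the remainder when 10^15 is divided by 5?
Using repeated squaring. 10 ≡ 0 (mod 5). 15 = 8 + 4 + 2 + 1 (binary 1111). Repeated squaring mod 5: 0^1 ≡ 0; 0^2 ≡ 0² = 0 ≡ 0; 0^4 ≡ 0² = 0 ≡ 0; 0^8 ≡ 0² = 0 ≡ 0. Multiply: 10^15 ≡ 0^8 × 0^4 × 0^2 × 0^1 ≡ 0 × 0 × 0 × 0 (mod 5): 0 × 0 = 0 ≡ 0; 0 × 0 = 0 ≡ 0; 0 × 0 = 0 ≡ 0. So 10^15 ≡ 0 (mod 5).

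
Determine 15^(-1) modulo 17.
15^(-1) ≡ 8 (mod 17). Verification: 15 × 8 = 120 ≡ 1 (mod 17)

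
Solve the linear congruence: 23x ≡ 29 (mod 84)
67

Since gcd(23, 84) = 1 divides 29, a solution exists.
Multiply both sides by the inverse of 23 mod 84:
  23^(-1) mod 84 = 11
  x ≡ 11 × 29 ≡ 319 ≡ 67 (mod 84)
Verification: 23 × 67 = 1541 = 18 × 84 + 29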